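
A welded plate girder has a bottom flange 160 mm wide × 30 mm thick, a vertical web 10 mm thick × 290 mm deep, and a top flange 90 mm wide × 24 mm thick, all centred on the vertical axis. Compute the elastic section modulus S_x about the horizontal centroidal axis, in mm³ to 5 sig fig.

S_x ≈ 8.3886 × 10⁵ mm³

Treat the section as a set of non-overlapping primitives; coordinates are from the bounding-box lower-left.
Bottom plate: 160 × 30, A = 4 800 mm², y = 15 mm, Ī = 360 000 mm⁴.
Web plate: 10 × 290, A = 2 900 mm², y = 175 mm, Ī = 20 324 167 mm⁴.
Top plate: 90 × 24, A = 2 160 mm², y = 332 mm, Ī = 103 680 mm⁴.
Centroid: ȳ = ΣA·y / ΣA = 131.503 mm.
Transfer each piece to the horizontal centroidal axis using Ī + A·d² with d = y − 131.503:
  bottom plate: d = -116.503 mm → contributes +65 510 203 mm⁴
  web plate: d = 43.49696 mm → contributes +25 810 924 mm⁴
  top plate: d = 200.497 mm → contributes +86 933 585 mm⁴
Total I = 178 254 712 mm⁴.
Extreme fibre distance c = 212.497 mm; S = I/c = 838857.7 mm³.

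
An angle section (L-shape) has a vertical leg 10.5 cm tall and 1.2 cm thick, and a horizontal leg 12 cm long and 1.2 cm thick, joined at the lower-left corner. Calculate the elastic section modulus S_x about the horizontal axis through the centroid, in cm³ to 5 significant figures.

Break the section into simple shapes (no overlaps), measuring from the bottom-left corner of the bounding box.
Vertical leg: 1.2 × 10.5, A = 12.6 cm², y = 5.25 cm, Ī = 115.7625 cm⁴.
Horizontal leg (remainder): 10.8 × 1.2, A = 12.96 cm², y = 0.6 cm, Ī = 1.5552 cm⁴.
Centroid: ȳ = ΣA·y / ΣA = 2.892254 cm.
Transfer each piece to the horizontal axis through the centroid using Ī + A·d² with d = y − 2.892254:
  vertical leg: d = 2.357746 cm → contributes +185.8055 cm⁴
  horizontal leg (remainder): d = -2.292254 cm → contributes +69.65256 cm⁴
Total I = 255.4581 cm⁴.
Extreme fibre distance c = 7.607746 cm; S = I/c = 33.57868 cm³.

S_x ≈ 33.579 cm³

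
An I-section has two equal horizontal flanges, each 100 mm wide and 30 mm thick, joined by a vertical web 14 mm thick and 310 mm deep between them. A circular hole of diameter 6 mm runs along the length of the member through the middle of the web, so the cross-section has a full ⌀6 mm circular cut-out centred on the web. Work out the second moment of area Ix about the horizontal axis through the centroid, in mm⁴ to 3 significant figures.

Decompose the section into non-overlapping parts with the origin at the bottom-left of its bounding rectangle.
Bottom flange: 100 × 30, A = 3 000 mm², y = 15 mm, Ī = 225 000 mm⁴.
Web: 14 × 310, A = 4 340 mm², y = 185 mm, Ī = 34 756 167 mm⁴.
Top flange: 100 × 30, A = 3 000 mm², y = 355 mm, Ī = 225 000 mm⁴.
Hole (subtracted): ⌀6, A = 28.274 mm², y = 185 mm, Ī = 63.617 mm⁴.
By symmetry the centroid is at mid-height, ȳ = 185 mm.
Transfer each piece to the horizontal axis through the centroid using Ī + A·d² with d = y − 185:
  bottom flange: d = -170 mm → contributes +86 925 000 mm⁴
  web: d = 0 mm → contributes +34 756 167 mm⁴
  top flange: d = 170 mm → contributes +86 925 000 mm⁴
  hole: d = 0 mm → contributes −63.617 mm⁴
Total I = 208 606 103 mm⁴.

Ix ≈ 2.09 × 10⁸ mm⁴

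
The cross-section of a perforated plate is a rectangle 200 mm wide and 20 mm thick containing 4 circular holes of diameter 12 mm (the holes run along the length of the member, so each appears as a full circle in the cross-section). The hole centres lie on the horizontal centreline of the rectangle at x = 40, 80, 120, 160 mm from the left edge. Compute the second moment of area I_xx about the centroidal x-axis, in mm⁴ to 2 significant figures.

I_xx ≈ 1.3 × 10⁵ mm⁴

Split into non-overlapping primitives; take the origin at the lower-left of the bounding box.
Plate: 200 × 20, A = 4 000 mm², y = 10 mm, Ī = 133 333 mm⁴.
Hole 1 (subtracted): ⌀12, A = 113.1 mm², y = 10 mm, Ī = 1 018 mm⁴.
Hole 2 (subtracted): ⌀12, A = 113.1 mm², y = 10 mm, Ī = 1 018 mm⁴.
Hole 3 (subtracted): ⌀12, A = 113.1 mm², y = 10 mm, Ī = 1 018 mm⁴.
Hole 4 (subtracted): ⌀12, A = 113.1 mm², y = 10 mm, Ī = 1 018 mm⁴.
By symmetry the centroid is at mid-height, ȳ = 10 mm.
All pieces are centred on the centroidal x-axis, so I = ΣĪ (holes subtracted) = 129 262 mm⁴.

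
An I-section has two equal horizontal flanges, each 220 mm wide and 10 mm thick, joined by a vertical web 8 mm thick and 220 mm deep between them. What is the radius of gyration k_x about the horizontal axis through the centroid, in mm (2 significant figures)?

Split into non-overlapping primitives; take the origin at the lower-left of the bounding box.
Bottom flange: 220 × 10, A = 2 200 mm², y = 5 mm, Ī = 18 333 mm⁴.
Web: 8 × 220, A = 1 760 mm², y = 120 mm, Ī = 7 098 667 mm⁴.
Top flange: 220 × 10, A = 2 200 mm², y = 235 mm, Ī = 18 333 mm⁴.
By symmetry the centroid is at mid-height, ȳ = 120 mm.
Transfer each piece to the horizontal axis through the centroid using Ī + A·d² with d = y − 120:
  bottom flange: d = -115 mm → contributes +29 113 333 mm⁴
  web: d = 0 mm → contributes +7 098 667 mm⁴
  top flange: d = 115 mm → contributes +29 113 333 mm⁴
Total I = 65 325 333 mm⁴.
Radius of gyration: k = √(I/A) = √(65 325 333 / 6 160) = 103 mm.

k_x ≈ 100 mm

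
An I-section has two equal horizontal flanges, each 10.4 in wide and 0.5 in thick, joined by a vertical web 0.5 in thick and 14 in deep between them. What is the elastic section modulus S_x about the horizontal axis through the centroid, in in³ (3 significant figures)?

S_x ≈ 88.2 in³

Treat the section as a set of non-overlapping primitives; coordinates are from the bounding-box lower-left.
Bottom flange: 10.4 × 0.5, A = 5.2 in², y = 0.25 in, Ī = 0.10833 in⁴.
Web: 0.5 × 14, A = 7 in², y = 7.5 in, Ī = 114.33 in⁴.
Top flange: 10.4 × 0.5, A = 5.2 in², y = 14.75 in, Ī = 0.10833 in⁴.
By symmetry the centroid is at mid-height, ȳ = 7.5 in.
Transfer each piece to the horizontal axis through the centroid using Ī + A·d² with d = y − 7.5:
  bottom flange: d = -7.25 in → contributes +273.43 in⁴
  web: d = 0 in → contributes +114.33 in⁴
  top flange: d = 7.25 in → contributes +273.43 in⁴
Total I = 661.2 in⁴.
Extreme fibre distance c = 7.5 in; S = I/c = 88.16 in³.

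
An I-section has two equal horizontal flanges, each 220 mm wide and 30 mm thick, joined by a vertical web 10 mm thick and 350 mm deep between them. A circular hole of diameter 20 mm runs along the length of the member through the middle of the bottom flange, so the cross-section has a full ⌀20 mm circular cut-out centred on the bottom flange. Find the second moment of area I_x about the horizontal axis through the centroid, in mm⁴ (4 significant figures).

Decompose the section into non-overlapping parts with the origin at the bottom-left of its bounding rectangle.
Bottom flange: 220 × 30, A = 6 600 mm², y = 15 mm, Ī = 495 000 mm⁴.
Web: 10 × 350, A = 3 500 mm², y = 205 mm, Ī = 35 729 167 mm⁴.
Top flange: 220 × 30, A = 6 600 mm², y = 395 mm, Ī = 495 000 mm⁴.
Hole (subtracted): ⌀20, A = 314.159 mm², y = 15 mm, Ī = 7853.98 mm⁴.
Centroid: ȳ = ΣA·y / ΣA = 208.643 mm.
Transfer each piece to the horizontal axis through the centroid using Ī + A·d² with d = y − 208.643:
  bottom flange: d = -193.643 mm → contributes +247 978 712 mm⁴
  web: d = -3.6428 mm → contributes +35 775 612 mm⁴
  top flange: d = 186.357 mm → contributes +229 706 452 mm⁴
  hole: d = -193.643 mm → contributes −11 788 051 mm⁴
Total I = 501 672 724 mm⁴.

I_x ≈ 5.017 × 10⁸ mm⁴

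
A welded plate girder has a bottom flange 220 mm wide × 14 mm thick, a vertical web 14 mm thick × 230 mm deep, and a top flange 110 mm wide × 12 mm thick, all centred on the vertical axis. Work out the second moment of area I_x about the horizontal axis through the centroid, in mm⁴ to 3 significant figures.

I_x ≈ 7.33 × 10⁷ mm⁴

Treat the section as a set of non-overlapping primitives; coordinates are from the bounding-box lower-left.
Bottom plate: 220 × 14, A = 3 080 mm², y = 7 mm, Ī = 50 307 mm⁴.
Web plate: 14 × 230, A = 3 220 mm², y = 129 mm, Ī = 14 194 833 mm⁴.
Top plate: 110 × 12, A = 1 320 mm², y = 250 mm, Ī = 15 840 mm⁴.
Centroid: ȳ = ΣA·y / ΣA = 100.65 mm.
Transfer each piece to the horizontal axis through the centroid using Ī + A·d² with d = y − 100.65:
  bottom plate: d = -93.648 mm → contributes +27 061 916 mm⁴
  web plate: d = 28.352 mm → contributes +16 783 131 mm⁴
  top plate: d = 149.35 mm → contributes +29 459 670 mm⁴
Total I = 73 304 717 mm⁴.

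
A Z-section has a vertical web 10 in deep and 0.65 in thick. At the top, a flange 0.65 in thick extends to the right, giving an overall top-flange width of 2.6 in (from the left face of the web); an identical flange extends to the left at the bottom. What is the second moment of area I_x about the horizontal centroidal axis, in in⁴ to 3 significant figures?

Treat the section as a set of non-overlapping primitives; coordinates are from the bounding-box lower-left.
Web: 0.65 × 10, A = 6.5 in², y = 5 in, Ī = 54.167 in⁴.
Top flange (beyond web): 1.95 × 0.65, A = 1.2675 in², y = 9.675 in, Ī = 0.044627 in⁴.
Bottom flange (beyond web): 1.95 × 0.65, A = 1.2675 in², y = 0.325 in, Ī = 0.044627 in⁴.
Centroid: ȳ = ΣA·y / ΣA = 5 in.
Transfer each piece to the horizontal centroidal axis using Ī + A·d² with d = y − 5:
  web: d = 0 in → contributes +54.167 in⁴
  top flange (beyond web): d = 4.675 in → contributes +27.747 in⁴
  bottom flange (beyond web): d = -4.675 in → contributes +27.747 in⁴
Total I = 109.66 in⁴.

I_x ≈ 110 in⁴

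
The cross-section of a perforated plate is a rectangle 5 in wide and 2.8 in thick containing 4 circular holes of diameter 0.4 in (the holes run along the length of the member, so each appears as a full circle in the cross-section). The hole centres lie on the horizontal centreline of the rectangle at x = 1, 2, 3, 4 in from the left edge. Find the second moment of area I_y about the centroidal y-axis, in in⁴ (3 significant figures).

I_y ≈ 28.5 in⁴

Split into non-overlapping primitives; take the origin at the lower-left of the bounding box.
Plate: 5 × 2.8, A = 14 in², x = 2.5 in, Ī = 29.167 in⁴.
Hole 1 (subtracted): ⌀0.4, A = 0.12566 in², x = 1 in, Ī = 0.0012566 in⁴.
Hole 2 (subtracted): ⌀0.4, A = 0.12566 in², x = 2 in, Ī = 0.0012566 in⁴.
Hole 3 (subtracted): ⌀0.4, A = 0.12566 in², x = 3 in, Ī = 0.0012566 in⁴.
Hole 4 (subtracted): ⌀0.4, A = 0.12566 in², x = 4 in, Ī = 0.0012566 in⁴.
By symmetry the centroid is at mid-width, x̄ = 2.5 in.
Transfer each piece to the centroidal y-axis using Ī + A·d² with d = x − 2.5:
  plate: d = 0 in → contributes +29.167 in⁴
  hole 1: d = -1.5 in → contributes −0.284 in⁴
  hole 2: d = -0.5 in → contributes −0.032673 in⁴
  hole 3: d = 0.5 in → contributes −0.032673 in⁴
  hole 4: d = 1.5 in → contributes −0.284 in⁴
Total I = 28.533 in⁴.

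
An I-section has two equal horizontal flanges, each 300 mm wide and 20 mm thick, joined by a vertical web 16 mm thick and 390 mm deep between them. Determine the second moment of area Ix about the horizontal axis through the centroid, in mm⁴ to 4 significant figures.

Decompose the section into non-overlapping parts with the origin at the bottom-left of its bounding rectangle.
Bottom flange: 300 × 20, A = 6 000 mm², y = 10 mm, Ī = 200 000 mm⁴.
Web: 16 × 390, A = 6 240 mm², y = 215 mm, Ī = 79 092 000 mm⁴.
Top flange: 300 × 20, A = 6 000 mm², y = 420 mm, Ī = 200 000 mm⁴.
By symmetry the centroid is at mid-height, ȳ = 215 mm.
Transfer each piece to the horizontal axis through the centroid using Ī + A·d² with d = y − 215:
  bottom flange: d = -205 mm → contributes +252 350 000 mm⁴
  web: d = 0 mm → contributes +79 092 000 mm⁴
  top flange: d = 205 mm → contributes +252 350 000 mm⁴
Total I = 583 792 000 mm⁴.

Ix ≈ 5.838 × 10⁸ mm⁴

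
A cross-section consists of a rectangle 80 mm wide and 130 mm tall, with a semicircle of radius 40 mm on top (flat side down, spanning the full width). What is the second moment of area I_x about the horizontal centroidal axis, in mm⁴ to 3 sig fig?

Decompose the section into non-overlapping parts with the origin at the bottom-left of its bounding rectangle.
Rectangular body: 80 × 130, A = 10 400 mm², y = 65 mm, Ī = 14 646 667 mm⁴.
Semicircular cap: semicircle r = 40, A = 2513.3 mm², y = 146.98 mm, Ī = 280 978 mm⁴.
Centroid: ȳ = ΣA·y / ΣA = 80.955 mm.
Transfer each piece to the horizontal centroidal axis using Ī + A·d² with d = y − 80.955:
  rectangular body: d = -15.955 mm → contributes +17 294 065 mm⁴
  semicircular cap: d = 66.022 mm → contributes +11 235 989 mm⁴
Total I = 28 530 055 mm⁴.

I_x ≈ 2.85 × 10⁷ mm⁴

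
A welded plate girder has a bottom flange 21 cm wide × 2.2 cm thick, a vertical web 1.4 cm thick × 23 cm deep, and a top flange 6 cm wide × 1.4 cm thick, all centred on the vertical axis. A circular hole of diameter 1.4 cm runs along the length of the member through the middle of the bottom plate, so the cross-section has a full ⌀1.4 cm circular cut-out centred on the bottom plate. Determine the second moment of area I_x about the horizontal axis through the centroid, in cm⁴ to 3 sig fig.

Break the section into simple shapes (no overlaps), measuring from the bottom-left corner of the bounding box.
Bottom plate: 21 × 2.2, A = 46.2 cm², y = 1.1 cm, Ī = 18.634 cm⁴.
Web plate: 1.4 × 23, A = 32.2 cm², y = 13.7 cm, Ī = 1419.5 cm⁴.
Top plate: 6 × 1.4, A = 8.4 cm², y = 25.9 cm, Ī = 1.372 cm⁴.
Hole (subtracted): ⌀1.4, A = 1.5394 cm², y = 1.1 cm, Ī = 0.18857 cm⁴.
Centroid: ȳ = ΣA·y / ΣA = 8.3019 cm.
Transfer each piece to the horizontal axis through the centroid using Ī + A·d² with d = y − 8.3019:
  bottom plate: d = -7.2019 cm → contributes +2414.9 cm⁴
  web plate: d = 5.3981 cm → contributes +2357.8 cm⁴
  top plate: d = 17.598 cm → contributes +2602.8 cm⁴
  hole: d = -7.2019 cm → contributes −80.033 cm⁴
Total I = 7295.4 cm⁴.

I_x ≈ 7300 cm⁴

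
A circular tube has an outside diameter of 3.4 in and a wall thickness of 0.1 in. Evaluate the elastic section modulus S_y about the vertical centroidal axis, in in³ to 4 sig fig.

Break the section into simple shapes (no overlaps), measuring from the bottom-left corner of the bounding box.
Outer circle: ⌀3.4, A = 9.0792 in², x = 1.7 in, Ī = 6.55972 in⁴.
Bore (subtracted): ⌀3.2, A = 8.04248 in², x = 1.7 in, Ī = 5.14719 in⁴.
By symmetry the centroid is at mid-width, x̄ = 1.7 in.
All pieces are centred on the vertical centroidal axis, so I = ΣĪ (holes subtracted) = 1.41254 in⁴.
Extreme fibre distance c = 1.7 in; S = I/c = 0.830905 in³.

S_y ≈ 0.8309 in³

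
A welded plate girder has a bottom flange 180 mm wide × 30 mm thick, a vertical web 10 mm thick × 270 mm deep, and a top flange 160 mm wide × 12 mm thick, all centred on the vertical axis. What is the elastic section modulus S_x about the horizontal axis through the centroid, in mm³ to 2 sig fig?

Break the section into simple shapes (no overlaps), measuring from the bottom-left corner of the bounding box.
Bottom plate: 180 × 30, A = 5 400 mm², y = 15 mm, Ī = 405 000 mm⁴.
Web plate: 10 × 270, A = 2 700 mm², y = 165 mm, Ī = 16 402 500 mm⁴.
Top plate: 160 × 12, A = 1 920 mm², y = 306 mm, Ī = 23 040 mm⁴.
Centroid: ȳ = ΣA·y / ΣA = 111.2 mm.
Transfer each piece to the horizontal axis through the centroid using Ī + A·d² with d = y − 111.2:
  bottom plate: d = -96.18 mm → contributes +50 357 826 mm⁴
  web plate: d = 53.82 mm → contributes +24 223 404 mm⁴
  top plate: d = 194.8 mm → contributes +72 896 587 mm⁴
Total I = 147 477 817 mm⁴.
Extreme fibre distance c = 200.8 mm; S = I/c = 734 377 mm³.

S_x ≈ 7.3 × 10⁵ mm³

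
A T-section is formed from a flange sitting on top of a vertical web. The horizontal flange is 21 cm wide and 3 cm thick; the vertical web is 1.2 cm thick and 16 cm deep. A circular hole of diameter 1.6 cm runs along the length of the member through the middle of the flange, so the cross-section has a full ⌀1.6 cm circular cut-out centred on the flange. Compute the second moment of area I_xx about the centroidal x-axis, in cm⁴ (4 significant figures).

Decompose the section into non-overlapping parts with the origin at the bottom-left of its bounding rectangle.
Flange: 21 × 3, A = 63 cm², y = 17.5 cm, Ī = 47.25 cm⁴.
Web: 1.2 × 16, A = 19.2 cm², y = 8 cm, Ī = 409.6 cm⁴.
Hole (subtracted): ⌀1.6, A = 2.01062 cm², y = 17.5 cm, Ī = 0.321699 cm⁴.
Centroid: ȳ = ΣA·y / ΣA = 15.2254 cm.
Transfer each piece to the centroidal x-axis using Ī + A·d² with d = y − 15.2254:
  flange: d = 2.27462 cm → contributes +373.204 cm⁴
  web: d = -7.22538 cm → contributes +1411.96 cm⁴
  hole: d = 2.27462 cm → contributes −10.7244 cm⁴
Total I = 1774.44 cm⁴.

I_xx ≈ 1774 cm⁴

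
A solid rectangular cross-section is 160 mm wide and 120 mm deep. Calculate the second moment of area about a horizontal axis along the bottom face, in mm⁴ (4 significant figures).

The section: 160 × 120, A = 19 200 mm², y = 60 mm, Ī = 23 040 000 mm⁴.
Transfer it to the base of the section using Ī + A·d² with d = y − 0:
  the section: d = 60 mm → contributes +92 160 000 mm⁴
Total I = 92 160 000 mm⁴.

I_base ≈ 9.216 × 10⁷ mm⁴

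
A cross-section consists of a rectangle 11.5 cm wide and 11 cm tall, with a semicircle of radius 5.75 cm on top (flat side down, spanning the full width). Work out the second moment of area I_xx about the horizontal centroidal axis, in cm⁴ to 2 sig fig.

I_xx ≈ 3700 cm⁴

Split into non-overlapping primitives; take the origin at the lower-left of the bounding box.
Rectangular body: 11.5 × 11, A = 126.5 cm², y = 5.5 cm, Ī = 1 276 cm⁴.
Semicircular cap: semicircle r = 5.75, A = 51.93 cm², y = 13.44 cm, Ī = 120 cm⁴.
Centroid: ȳ = ΣA·y / ΣA = 7.811 cm.
Transfer each piece to the horizontal centroidal axis using Ī + A·d² with d = y − 7.811:
  rectangular body: d = -2.311 cm → contributes +1 951 cm⁴
  semicircular cap: d = 5.629 cm → contributes +1 766 cm⁴
Total I = 3 717 cm⁴.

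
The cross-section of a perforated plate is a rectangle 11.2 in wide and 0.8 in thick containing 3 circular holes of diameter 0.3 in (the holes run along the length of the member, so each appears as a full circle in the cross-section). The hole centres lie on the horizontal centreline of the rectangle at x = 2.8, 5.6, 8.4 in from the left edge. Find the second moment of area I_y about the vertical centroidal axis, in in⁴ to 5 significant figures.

Split into non-overlapping primitives; take the origin at the lower-left of the bounding box.
Plate: 11.2 × 0.8, A = 8.96 in², x = 5.6 in, Ī = 93.66187 in⁴.
Hole 1 (subtracted): ⌀0.3, A = 0.07068583 in², x = 2.8 in, Ī = 0.0003976078 in⁴.
Hole 2 (subtracted): ⌀0.3, A = 0.07068583 in², x = 5.6 in, Ī = 0.0003976078 in⁴.
Hole 3 (subtracted): ⌀0.3, A = 0.07068583 in², x = 8.4 in, Ī = 0.0003976078 in⁴.
By symmetry the centroid is at mid-width, x̄ = 5.6 in.
Transfer each piece to the vertical centroidal axis using Ī + A·d² with d = x − 5.6:
  plate: d = 0 in → contributes +93.66187 in⁴
  hole 1: d = -2.8 in → contributes −0.5545746 in⁴
  hole 2: d = 0 in → contributes −0.0003976078 in⁴
  hole 3: d = 2.8 in → contributes −0.5545746 in⁴
Total I = 92.55232 in⁴.

I_y ≈ 92.552 in⁴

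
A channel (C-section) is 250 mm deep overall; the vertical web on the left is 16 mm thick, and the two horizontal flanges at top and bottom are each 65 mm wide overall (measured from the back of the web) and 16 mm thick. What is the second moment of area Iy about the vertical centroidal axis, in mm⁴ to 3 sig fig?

Iy ≈ 1.59 × 10⁶ mm⁴

Break the section into simple shapes (no overlaps), measuring from the bottom-left corner of the bounding box.
Web: 16 × 250, A = 4 000 mm², x = 8 mm, Ī = 85 333 mm⁴.
Top flange (beyond web): 49 × 16, A = 784 mm², x = 40.5 mm, Ī = 156 865 mm⁴.
Bottom flange (beyond web): 49 × 16, A = 784 mm², x = 40.5 mm, Ī = 156 865 mm⁴.
Centroid: x̄ = ΣA·x / ΣA = 17.152 mm.
Transfer each piece to the vertical centroidal axis using Ī + A·d² with d = x − 17.152:
  web: d = -9.1523 mm → contributes +420 392 mm⁴
  top flange (beyond web): d = 23.348 mm → contributes +584 236 mm⁴
  bottom flange (beyond web): d = 23.348 mm → contributes +584 236 mm⁴
Total I = 1 588 863 mm⁴.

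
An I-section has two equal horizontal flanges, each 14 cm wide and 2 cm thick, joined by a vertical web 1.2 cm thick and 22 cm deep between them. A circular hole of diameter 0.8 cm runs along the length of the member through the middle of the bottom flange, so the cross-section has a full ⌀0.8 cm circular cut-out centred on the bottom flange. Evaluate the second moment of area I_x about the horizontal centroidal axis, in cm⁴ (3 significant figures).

I_x ≈ 9070 cm⁴

Treat the section as a set of non-overlapping primitives; coordinates are from the bounding-box lower-left.
Bottom flange: 14 × 2, A = 28 cm², y = 1 cm, Ī = 9.3333 cm⁴.
Web: 1.2 × 22, A = 26.4 cm², y = 13 cm, Ī = 1064.8 cm⁴.
Top flange: 14 × 2, A = 28 cm², y = 25 cm, Ī = 9.3333 cm⁴.
Hole (subtracted): ⌀0.8, A = 0.50265 cm², y = 1 cm, Ī = 0.020106 cm⁴.
Centroid: ȳ = ΣA·y / ΣA = 13.074 cm.
Transfer each piece to the horizontal centroidal axis using Ī + A·d² with d = y − 13.074:
  bottom flange: d = -12.074 cm → contributes +4 091 cm⁴
  web: d = -0.073651 cm → contributes +1064.9 cm⁴
  top flange: d = 11.926 cm → contributes +3 992 cm⁴
  hole: d = -12.074 cm → contributes −73.294 cm⁴
Total I = 9074.6 cm⁴.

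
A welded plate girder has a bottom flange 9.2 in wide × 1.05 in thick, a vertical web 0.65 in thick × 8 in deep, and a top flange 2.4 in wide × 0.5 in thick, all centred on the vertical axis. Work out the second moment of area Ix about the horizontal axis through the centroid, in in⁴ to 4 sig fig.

Decompose the section into non-overlapping parts with the origin at the bottom-left of its bounding rectangle.
Bottom plate: 9.2 × 1.05, A = 9.66 in², y = 0.525 in, Ī = 0.887513 in⁴.
Web plate: 0.65 × 8, A = 5.2 in², y = 5.05 in, Ī = 27.7333 in⁴.
Top plate: 2.4 × 0.5, A = 1.2 in², y = 9.3 in, Ī = 0.025 in⁴.
Centroid: ȳ = ΣA·y / ΣA = 2.6458 in.
Transfer each piece to the horizontal axis through the centroid using Ī + A·d² with d = y − 2.6458:
  bottom plate: d = -2.1208 in → contributes +44.3361 in⁴
  web plate: d = 2.4042 in → contributes +57.7903 in⁴
  top plate: d = 6.6542 in → contributes +53.1591 in⁴
Total I = 155.285 in⁴.

Ix ≈ 155.3 in⁴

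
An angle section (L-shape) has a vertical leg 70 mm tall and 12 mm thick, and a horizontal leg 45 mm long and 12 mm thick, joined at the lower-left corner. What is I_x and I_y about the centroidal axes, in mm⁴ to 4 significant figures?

I_x ≈ 5.741 × 10⁵ mm⁴, I_y ≈ 1.823 × 10⁵ mm⁴

Decompose the section into non-overlapping parts with the origin at the bottom-left of its bounding rectangle.
Vertical leg: 12 × 70, A = 840 mm², y = 35 mm, Ī = 343 000 mm⁴.
Horizontal leg (remainder): 33 × 12, A = 396 mm², y = 6 mm, Ī = 4 752 mm⁴.
Centroid: ȳ = ΣA·y / ΣA = 25.7087 mm.
Transfer each piece to the centroidal x-axis using Ī + A·d² with d = y − 25.7087:
  vertical leg: d = 9.29126 mm → contributes +415 515 mm⁴
  horizontal leg (remainder): d = -19.7087 mm → contributes +158 572 mm⁴
Total I = 574 087 mm⁴.
For the y-axis: x̄ = 13.2087 mm.
Repeating about the centroidal y-axis gives I_y = 182 262 mm⁴.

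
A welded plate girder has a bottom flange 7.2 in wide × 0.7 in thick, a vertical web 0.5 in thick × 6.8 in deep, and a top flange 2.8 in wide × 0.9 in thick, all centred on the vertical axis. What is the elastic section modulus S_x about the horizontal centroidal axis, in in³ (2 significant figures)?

S_x ≈ 22 in³

Break the section into simple shapes (no overlaps), measuring from the bottom-left corner of the bounding box.
Bottom plate: 7.2 × 0.7, A = 5.04 in², y = 0.35 in, Ī = 0.2058 in⁴.
Web plate: 0.5 × 6.8, A = 3.4 in², y = 4.1 in, Ī = 13.1 in⁴.
Top plate: 2.8 × 0.9, A = 2.52 in², y = 7.95 in, Ī = 0.1701 in⁴.
Centroid: ȳ = ΣA·y / ΣA = 3.261 in.
Transfer each piece to the horizontal centroidal axis using Ī + A·d² with d = y − 3.261:
  bottom plate: d = -2.911 in → contributes +42.91 in⁴
  web plate: d = 0.8392 in → contributes +15.5 in⁴
  top plate: d = 4.689 in → contributes +55.58 in⁴
Total I = 114 in⁴.
Extreme fibre distance c = 5.139 in; S = I/c = 22.18 in³.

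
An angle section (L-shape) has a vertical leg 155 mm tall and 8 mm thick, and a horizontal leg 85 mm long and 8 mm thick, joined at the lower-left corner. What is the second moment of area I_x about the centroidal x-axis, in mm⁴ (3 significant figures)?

I_x ≈ 4.71 × 10⁶ mm⁴

Split into non-overlapping primitives; take the origin at the lower-left of the bounding box.
Vertical leg: 8 × 155, A = 1 240 mm², y = 77.5 mm, Ī = 2 482 583 mm⁴.
Horizontal leg (remainder): 77 × 8, A = 616 mm², y = 4 mm, Ī = 3285.3 mm⁴.
Centroid: ȳ = ΣA·y / ΣA = 53.106 mm.
Transfer each piece to the centroidal x-axis using Ī + A·d² with d = y − 53.106:
  vertical leg: d = 24.394 mm → contributes +3 220 491 mm⁴
  horizontal leg (remainder): d = -49.106 mm → contributes +1 488 683 mm⁴
Total I = 4 709 174 mm⁴.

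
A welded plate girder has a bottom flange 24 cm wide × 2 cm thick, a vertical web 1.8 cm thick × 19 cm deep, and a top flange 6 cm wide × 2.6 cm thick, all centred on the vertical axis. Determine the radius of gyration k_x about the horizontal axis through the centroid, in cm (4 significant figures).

k_x ≈ 8.469 cm

Decompose the section into non-overlapping parts with the origin at the bottom-left of its bounding rectangle.
Bottom plate: 24 × 2, A = 48 cm², y = 1 cm, Ī = 16 cm⁴.
Web plate: 1.8 × 19, A = 34.2 cm², y = 11.5 cm, Ī = 1028.85 cm⁴.
Top plate: 6 × 2.6, A = 15.6 cm², y = 22.3 cm, Ī = 8.788 cm⁴.
Centroid: ȳ = ΣA·y / ΣA = 8.06933 cm.
Transfer each piece to the horizontal axis through the centroid using Ī + A·d² with d = y − 8.06933:
  bottom plate: d = -7.06933 cm → contributes +2414.82 cm⁴
  web plate: d = 3.43067 cm → contributes +1431.37 cm⁴
  top plate: d = 14.2307 cm → contributes +3167.98 cm⁴
Total I = 7014.16 cm⁴.
Radius of gyration: k = √(I/A) = √(7014.16 / 97.8) = 8.46873 cm.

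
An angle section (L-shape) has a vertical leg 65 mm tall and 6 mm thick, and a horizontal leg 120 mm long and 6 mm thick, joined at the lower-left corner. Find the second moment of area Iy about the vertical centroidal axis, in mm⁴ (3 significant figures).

Treat the section as a set of non-overlapping primitives; coordinates are from the bounding-box lower-left.
Vertical leg: 6 × 65, A = 390 mm², x = 3 mm, Ī = 1 170 mm⁴.
Horizontal leg (remainder): 114 × 6, A = 684 mm², x = 63 mm, Ī = 740 772 mm⁴.
Centroid: x̄ = ΣA·x / ΣA = 41.212 mm.
Transfer each piece to the vertical centroidal axis using Ī + A·d² with d = x − 41.212:
  vertical leg: d = -38.212 mm → contributes +570 640 mm⁴
  horizontal leg (remainder): d = 21.788 mm → contributes +1 065 470 mm⁴
Total I = 1 636 110 mm⁴.

Iy ≈ 1.64 × 10⁶ mm⁴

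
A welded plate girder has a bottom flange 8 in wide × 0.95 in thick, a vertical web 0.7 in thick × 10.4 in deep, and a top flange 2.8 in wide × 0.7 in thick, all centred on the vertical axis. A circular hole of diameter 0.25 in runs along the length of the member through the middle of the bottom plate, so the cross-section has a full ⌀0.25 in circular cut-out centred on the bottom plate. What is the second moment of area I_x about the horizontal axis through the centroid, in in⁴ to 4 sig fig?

I_x ≈ 308.9 in⁴

Break the section into simple shapes (no overlaps), measuring from the bottom-left corner of the bounding box.
Bottom plate: 8 × 0.95, A = 7.6 in², y = 0.475 in, Ī = 0.571583 in⁴.
Web plate: 0.7 × 10.4, A = 7.28 in², y = 6.15 in, Ī = 65.6171 in⁴.
Top plate: 2.8 × 0.7, A = 1.96 in², y = 11.7 in, Ī = 0.0800333 in⁴.
Hole (subtracted): ⌀0.25, A = 0.0490874 in², y = 0.475 in, Ī = 0.000191748 in⁴.
Centroid: ȳ = ΣA·y / ΣA = 4.24579 in.
Transfer each piece to the horizontal axis through the centroid using Ī + A·d² with d = y − 4.24579:
  bottom plate: d = -3.77079 in → contributes +108.635 in⁴
  web plate: d = 1.90421 in → contributes +92.0145 in⁴
  top plate: d = 7.45421 in → contributes +108.988 in⁴
  hole: d = -3.77079 in → contributes −0.698158 in⁴
Total I = 308.939 in⁴.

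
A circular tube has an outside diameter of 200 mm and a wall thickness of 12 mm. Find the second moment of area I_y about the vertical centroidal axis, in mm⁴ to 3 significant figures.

I_y ≈ 3.14 × 10⁷ mm⁴

Treat the section as a set of non-overlapping primitives; coordinates are from the bounding-box lower-left.
Outer circle: ⌀200, A = 31 416 mm², x = 100 mm, Ī = 78 539 816 mm⁴.
Bore (subtracted): ⌀176, A = 24 328 mm², x = 100 mm, Ī = 47 099 963 mm⁴.
By symmetry the centroid is at mid-width, x̄ = 100 mm.
All pieces are centred on the vertical centroidal axis, so I = ΣĪ (holes subtracted) = 31 439 853 mm⁴.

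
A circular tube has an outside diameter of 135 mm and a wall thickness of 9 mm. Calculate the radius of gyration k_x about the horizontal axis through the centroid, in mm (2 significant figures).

k_x ≈ 45 mm

Split into non-overlapping primitives; take the origin at the lower-left of the bounding box.
Outer circle: ⌀135, A = 14 314 mm², y = 67.5 mm, Ī = 16 304 406 mm⁴.
Bore (subtracted): ⌀117, A = 10 751 mm², y = 67.5 mm, Ī = 9 198 422 mm⁴.
By symmetry the centroid is at mid-height, ȳ = 67.5 mm.
All pieces are centred on the horizontal axis through the centroid, so I = ΣĪ (holes subtracted) = 7 105 983 mm⁴.
Radius of gyration: k = √(I/A) = √(7 105 983 / 3 563) = 44.66 mm.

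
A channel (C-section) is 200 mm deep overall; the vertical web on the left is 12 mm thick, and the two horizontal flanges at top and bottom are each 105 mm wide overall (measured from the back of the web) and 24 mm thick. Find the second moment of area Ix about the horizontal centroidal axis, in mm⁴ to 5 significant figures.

Ix ≈ 4.2783 × 10⁷ mm⁴

Decompose the section into non-overlapping parts with the origin at the bottom-left of its bounding rectangle.
Web: 12 × 200, A = 2 400 mm², y = 100 mm, Ī = 8 000 000 mm⁴.
Top flange (beyond web): 93 × 24, A = 2 232 mm², y = 188 mm, Ī = 107 136 mm⁴.
Bottom flange (beyond web): 93 × 24, A = 2 232 mm², y = 12 mm, Ī = 107 136 mm⁴.
By symmetry the centroid is at mid-height, ȳ = 100 mm.
Transfer each piece to the horizontal centroidal axis using Ī + A·d² with d = y − 100:
  web: d = 0 mm → contributes +8 000 000 mm⁴
  top flange (beyond web): d = 88 mm → contributes +17 391 744 mm⁴
  bottom flange (beyond web): d = -88 mm → contributes +17 391 744 mm⁴
Total I = 42 783 488 mm⁴.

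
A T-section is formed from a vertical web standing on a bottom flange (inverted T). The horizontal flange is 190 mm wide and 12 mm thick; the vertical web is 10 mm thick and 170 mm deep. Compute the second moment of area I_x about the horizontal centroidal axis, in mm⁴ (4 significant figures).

I_x ≈ 1.219 × 10⁷ mm⁴

Decompose the section into non-overlapping parts with the origin at the bottom-left of its bounding rectangle.
Flange: 190 × 12, A = 2 280 mm², y = 6 mm, Ī = 27 360 mm⁴.
Web: 10 × 170, A = 1 700 mm², y = 97 mm, Ī = 4 094 167 mm⁴.
Centroid: ȳ = ΣA·y / ΣA = 44.8693 mm.
Transfer each piece to the horizontal centroidal axis using Ī + A·d² with d = y − 44.8693:
  flange: d = -38.8693 mm → contributes +3 472 044 mm⁴
  web: d = 52.1307 mm → contributes +8 714 095 mm⁴
Total I = 12 186 139 mm⁴.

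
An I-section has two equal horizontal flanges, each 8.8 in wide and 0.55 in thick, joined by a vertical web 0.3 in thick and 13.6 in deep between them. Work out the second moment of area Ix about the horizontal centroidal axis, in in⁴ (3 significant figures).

Treat the section as a set of non-overlapping primitives; coordinates are from the bounding-box lower-left.
Bottom flange: 8.8 × 0.55, A = 4.84 in², y = 0.275 in, Ī = 0.12201 in⁴.
Web: 0.3 × 13.6, A = 4.08 in², y = 7.35 in, Ī = 62.886 in⁴.
Top flange: 8.8 × 0.55, A = 4.84 in², y = 14.425 in, Ī = 0.12201 in⁴.
By symmetry the centroid is at mid-height, ȳ = 7.35 in.
Transfer each piece to the horizontal centroidal axis using Ī + A·d² with d = y − 7.35:
  bottom flange: d = -7.075 in → contributes +242.39 in⁴
  web: d = 0 in → contributes +62.886 in⁴
  top flange: d = 7.075 in → contributes +242.39 in⁴
Total I = 547.67 in⁴.

Ix ≈ 548 in⁴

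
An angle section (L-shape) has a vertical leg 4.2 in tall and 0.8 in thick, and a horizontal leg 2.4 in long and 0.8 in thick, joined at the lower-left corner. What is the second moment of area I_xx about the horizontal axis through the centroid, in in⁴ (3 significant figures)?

I_xx ≈ 7.69 in⁴

Break the section into simple shapes (no overlaps), measuring from the bottom-left corner of the bounding box.
Vertical leg: 0.8 × 4.2, A = 3.36 in², y = 2.1 in, Ī = 4.9392 in⁴.
Horizontal leg (remainder): 1.6 × 0.8, A = 1.28 in², y = 0.4 in, Ī = 0.068267 in⁴.
Centroid: ȳ = ΣA·y / ΣA = 1.631 in.
Transfer each piece to the horizontal axis through the centroid using Ī + A·d² with d = y − 1.631:
  vertical leg: d = 0.46897 in → contributes +5.6782 in⁴
  horizontal leg (remainder): d = -1.231 in → contributes +2.008 in⁴
Total I = 7.6862 in⁴.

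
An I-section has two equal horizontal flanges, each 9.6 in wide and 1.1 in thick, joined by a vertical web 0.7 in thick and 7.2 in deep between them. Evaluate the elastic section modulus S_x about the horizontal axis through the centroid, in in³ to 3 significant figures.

S_x ≈ 82.5 in³

Treat the section as a set of non-overlapping primitives; coordinates are from the bounding-box lower-left.
Bottom flange: 9.6 × 1.1, A = 10.56 in², y = 0.55 in, Ī = 1.0648 in⁴.
Web: 0.7 × 7.2, A = 5.04 in², y = 4.7 in, Ī = 21.773 in⁴.
Top flange: 9.6 × 1.1, A = 10.56 in², y = 8.85 in, Ī = 1.0648 in⁴.
By symmetry the centroid is at mid-height, ȳ = 4.7 in.
Transfer each piece to the horizontal axis through the centroid using Ī + A·d² with d = y − 4.7:
  bottom flange: d = -4.15 in → contributes +182.93 in⁴
  web: d = 0 in → contributes +21.773 in⁴
  top flange: d = 4.15 in → contributes +182.93 in⁴
Total I = 387.64 in⁴.
Extreme fibre distance c = 4.7 in; S = I/c = 82.477 in³.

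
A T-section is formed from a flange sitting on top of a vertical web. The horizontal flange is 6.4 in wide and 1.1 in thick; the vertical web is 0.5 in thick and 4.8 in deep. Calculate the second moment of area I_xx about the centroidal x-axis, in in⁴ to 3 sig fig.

Decompose the section into non-overlapping parts with the origin at the bottom-left of its bounding rectangle.
Flange: 6.4 × 1.1, A = 7.04 in², y = 5.35 in, Ī = 0.70987 in⁴.
Web: 0.5 × 4.8, A = 2.4 in², y = 2.4 in, Ī = 4.608 in⁴.
Centroid: ȳ = ΣA·y / ΣA = 4.6 in.
Transfer each piece to the centroidal x-axis using Ī + A·d² with d = y − 4.6:
  flange: d = 0.75 in → contributes +4.6699 in⁴
  web: d = -2.2 in → contributes +16.224 in⁴
Total I = 20.894 in⁴.

I_xx ≈ 20.9 in⁴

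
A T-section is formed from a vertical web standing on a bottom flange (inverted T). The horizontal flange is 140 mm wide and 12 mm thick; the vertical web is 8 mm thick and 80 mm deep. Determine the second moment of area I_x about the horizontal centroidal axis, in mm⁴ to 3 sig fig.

I_x ≈ 1.34 × 10⁶ mm⁴

Split into non-overlapping primitives; take the origin at the lower-left of the bounding box.
Flange: 140 × 12, A = 1 680 mm², y = 6 mm, Ī = 20 160 mm⁴.
Web: 8 × 80, A = 640 mm², y = 52 mm, Ī = 341 333 mm⁴.
Centroid: ȳ = ΣA·y / ΣA = 18.69 mm.
Transfer each piece to the horizontal centroidal axis using Ī + A·d² with d = y − 18.69:
  flange: d = -12.69 mm → contributes +290 686 mm⁴
  web: d = 33.31 mm → contributes +1 051 464 mm⁴
Total I = 1 342 150 mm⁴.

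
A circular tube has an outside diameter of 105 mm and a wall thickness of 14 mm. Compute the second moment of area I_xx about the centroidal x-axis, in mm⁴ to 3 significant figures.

Treat the section as a set of non-overlapping primitives; coordinates are from the bounding-box lower-left.
Outer circle: ⌀105, A = 8 659 mm², y = 52.5 mm, Ī = 5 966 602 mm⁴.
Bore (subtracted): ⌀77, A = 4656.6 mm², y = 52.5 mm, Ī = 1 725 571 mm⁴.
By symmetry the centroid is at mid-height, ȳ = 52.5 mm.
All pieces are centred on the centroidal x-axis, so I = ΣĪ (holes subtracted) = 4 241 031 mm⁴.

I_xx ≈ 4.24 × 10⁶ mm⁴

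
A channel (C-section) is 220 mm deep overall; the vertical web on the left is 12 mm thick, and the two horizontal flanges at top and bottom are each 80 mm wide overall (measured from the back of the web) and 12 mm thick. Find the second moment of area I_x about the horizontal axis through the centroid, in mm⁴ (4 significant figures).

I_x ≈ 2.832 × 10⁷ mm⁴

Break the section into simple shapes (no overlaps), measuring from the bottom-left corner of the bounding box.
Web: 12 × 220, A = 2 640 mm², y = 110 mm, Ī = 10 648 000 mm⁴.
Top flange (beyond web): 68 × 12, A = 816 mm², y = 214 mm, Ī = 9 792 mm⁴.
Bottom flange (beyond web): 68 × 12, A = 816 mm², y = 6 mm, Ī = 9 792 mm⁴.
By symmetry the centroid is at mid-height, ȳ = 110 mm.
Transfer each piece to the horizontal axis through the centroid using Ī + A·d² with d = y − 110:
  web: d = 0 mm → contributes +10 648 000 mm⁴
  top flange (beyond web): d = 104 mm → contributes +8 835 648 mm⁴
  bottom flange (beyond web): d = -104 mm → contributes +8 835 648 mm⁴
Total I = 28 319 296 mm⁴.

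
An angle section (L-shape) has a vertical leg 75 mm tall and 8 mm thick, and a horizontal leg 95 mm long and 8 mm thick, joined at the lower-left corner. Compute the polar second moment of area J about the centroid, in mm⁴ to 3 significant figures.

Break the section into simple shapes (no overlaps), measuring from the bottom-left corner of the bounding box.
Vertical leg: 8 × 75, A = 600 mm², y = 37.5 mm, Ī = 281 250 mm⁴.
Horizontal leg (remainder): 87 × 8, A = 696 mm², y = 4 mm, Ī = 3 712 mm⁴.
Centroid: ȳ = ΣA·y / ΣA = 19.509 mm.
Transfer each piece to the centroidal x-axis using Ī + A·d² with d = y − 19.509:
  vertical leg: d = 17.991 mm → contributes +475 450 mm⁴
  horizontal leg (remainder): d = -15.509 mm → contributes +171 126 mm⁴
Total I = 646 576 mm⁴.
For the y-axis: x̄ = 29.509 mm.
Repeating about the centroidal y-axis gives I_y = 1 169 216 mm⁴.
Polar second moment: J = I_x + I_y = 1 815 792 mm⁴.

J ≈ 1.82 × 10⁶ mm⁴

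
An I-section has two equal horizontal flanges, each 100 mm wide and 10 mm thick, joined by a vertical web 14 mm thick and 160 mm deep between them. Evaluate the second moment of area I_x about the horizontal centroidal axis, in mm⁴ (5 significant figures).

Split into non-overlapping primitives; take the origin at the lower-left of the bounding box.
Bottom flange: 100 × 10, A = 1 000 mm², y = 5 mm, Ī = 8333.333 mm⁴.
Web: 14 × 160, A = 2 240 mm², y = 90 mm, Ī = 4 778 667 mm⁴.
Top flange: 100 × 10, A = 1 000 mm², y = 175 mm, Ī = 8333.333 mm⁴.
By symmetry the centroid is at mid-height, ȳ = 90 mm.
Transfer each piece to the horizontal centroidal axis using Ī + A·d² with d = y − 90:
  bottom flange: d = -85 mm → contributes +7 233 333 mm⁴
  web: d = 0 mm → contributes +4 778 667 mm⁴
  top flange: d = 85 mm → contributes +7 233 333 mm⁴
Total I = 19 245 333 mm⁴.

I_x ≈ 1.9245 × 10⁷ mm⁴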